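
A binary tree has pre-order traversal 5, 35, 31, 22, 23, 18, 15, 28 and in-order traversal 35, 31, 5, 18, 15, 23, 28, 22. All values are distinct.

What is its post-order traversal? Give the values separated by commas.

The first element of pre-order is the root; it splits in-order into left and right subtrees.
Root 5: left subtree has 2 nodes {35, 31}, right has 5 {18, 15, 23, 28, 22}.
  Root 35: left subtree has 0 nodes { }, right has 1 {31}.
  Root 22: left subtree has 4 nodes {18, 15, 23, 28}, right has 0 { }.
    Root 23: left subtree has 2 nodes {18, 15}, right has 1 {28}.
      Root 18: left subtree has 0 nodes { }, right has 1 {15}.

31, 35, 15, 18, 28, 23, 22, 5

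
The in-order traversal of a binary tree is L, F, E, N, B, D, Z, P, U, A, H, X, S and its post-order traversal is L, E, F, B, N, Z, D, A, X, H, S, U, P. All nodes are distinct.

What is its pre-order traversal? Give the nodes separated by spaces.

The last element of post-order is the root; it splits in-order into left and right subtrees.
Root P: left subtree has 7 nodes {L, F, E, N, B, D, Z}, right has 5 {U, A, H, X, S}.
  Root D: left subtree has 5 nodes {L, F, E, N, B}, right has 1 {Z}.
    Root N: left subtree has 3 nodes {L, F, E}, right has 1 {B}.
      Root F: left subtree has 1 node {L}, right has 1 {E}.
  Root U: left subtree has 0 nodes { }, right has 4 {A, H, X, S}.
    Root S: left subtree has 3 nodes {A, H, X}, right has 0 { }.
      Root H: left subtree has 1 node {A}, right has 1 {X}.

P D N F L E B Z U S H A X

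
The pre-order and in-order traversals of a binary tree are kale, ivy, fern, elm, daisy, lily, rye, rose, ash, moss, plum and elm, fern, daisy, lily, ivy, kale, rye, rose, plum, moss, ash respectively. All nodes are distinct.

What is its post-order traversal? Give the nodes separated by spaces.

elm lily daisy fern ivy plum moss ash rose rye kale

The first element of pre-order is the root; it splits in-order into left and right subtrees.
Root kale: left subtree has 5 nodes {elm, fern, daisy, lily, ivy}, right has 5 {rye, rose, plum, moss, ash}.
  Root ivy: left subtree has 4 nodes {elm, fern, daisy, lily}, right has 0 { }.
    Root fern: left subtree has 1 node {elm}, right has 2 {daisy, lily}.
      Root daisy: left subtree has 0 nodes { }, right has 1 {lily}.
  Root rye: left subtree has 0 nodes { }, right has 4 {rose, plum, moss, ash}.
    Root rose: left subtree has 0 nodes { }, right has 3 {plum, moss, ash}.
      Root ash: left subtree has 2 nodes {plum, moss}, right has 0 { }.
        Root moss: left subtree has 1 node {plum}, right has 0 { }.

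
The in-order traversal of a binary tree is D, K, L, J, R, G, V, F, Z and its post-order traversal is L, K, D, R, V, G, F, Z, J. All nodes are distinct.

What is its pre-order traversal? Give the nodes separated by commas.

The last element of post-order is the root; it splits in-order into left and right subtrees.
Root J: left subtree has 3 nodes {D, K, L}, right has 5 {R, G, V, F, Z}.
  Root D: left subtree has 0 nodes { }, right has 2 {K, L}.
    Root K: left subtree has 0 nodes { }, right has 1 {L}.
  Root Z: left subtree has 4 nodes {R, G, V, F}, right has 0 { }.
    Root F: left subtree has 3 nodes {R, G, V}, right has 0 { }.
      Root G: left subtree has 1 node {R}, right has 1 {V}.

J, D, K, L, Z, F, G, R, V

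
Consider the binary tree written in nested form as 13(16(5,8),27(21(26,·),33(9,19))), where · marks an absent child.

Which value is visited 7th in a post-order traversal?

Post-order visits the left subtree, then the right subtree, then the node.
At 13: go left to 16.
  At 16: go left to 5.
    5 is a leaf — visit 5.
  At 16: go right to 8.
    8 is a leaf — visit 8.
  Visit 16.
At 13: go right to 27.
  At 27: go left to 21.
    At 21: go left to 26.
      26 is a leaf — visit 26.
    At 21: no right child.
    Visit 21.
  At 27: go right to 33.
    At 33: go left to 9.
      9 is a leaf — visit 9.
    At 33: go right to 19.
      19 is a leaf — visit 19.
    Visit 33.
  Visit 27.
Visit 13.
Full post-order sequence: 5, 8, 16, 26, 21, 9, 19, 33, 27, 13.

19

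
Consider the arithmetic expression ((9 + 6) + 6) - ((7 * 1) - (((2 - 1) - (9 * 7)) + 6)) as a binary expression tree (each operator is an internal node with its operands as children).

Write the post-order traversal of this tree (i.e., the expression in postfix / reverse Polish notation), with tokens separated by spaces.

9 6 + 6 + 7 1 * 2 1 - 9 7 * - 6 + - -

Post-order on an expression tree gives postfix notation: for each operator, emit left operand, right operand, then the operator.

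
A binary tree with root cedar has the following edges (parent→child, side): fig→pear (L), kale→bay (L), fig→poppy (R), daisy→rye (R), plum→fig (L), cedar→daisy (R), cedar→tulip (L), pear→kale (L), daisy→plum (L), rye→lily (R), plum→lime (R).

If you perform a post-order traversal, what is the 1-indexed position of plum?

8

Post-order visits the left subtree, then the right subtree, then the node.
At cedar: go left to tulip.
  tulip is a leaf — visit tulip.
At cedar: go right to daisy.
  At daisy: go left to plum.
    At plum: go left to fig.
      At fig: go left to pear.
        At pear: go left to kale.
          At kale: go left to bay.
            bay is a leaf — visit bay.
          At kale: no right child.
          Visit kale.
        At pear: no right child.
        Visit pear.
      At fig: go right to poppy.
        poppy is a leaf — visit poppy.
      Visit fig.
    At plum: go right to lime.
      lime is a leaf — visit lime.
    Visit plum.
  At daisy: go right to rye.
    At rye: no left child.
    At rye: go right to lily.
      lily is a leaf — visit lily.
    Visit rye.
  Visit daisy.
Visit cedar.
Full post-order sequence: tulip, bay, kale, pear, poppy, fig, lime, plum, lily, rye, daisy, cedar.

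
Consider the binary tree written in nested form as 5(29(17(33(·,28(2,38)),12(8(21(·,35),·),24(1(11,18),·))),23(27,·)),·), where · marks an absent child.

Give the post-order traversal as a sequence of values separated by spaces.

2 38 28 33 35 21 8 11 18 1 24 12 17 27 23 29 5

Post-order visits the left subtree, then the right subtree, then the node.
At 5: go left to 29.
  At 29: go left to 17.
    At 17: go left to 33.
      At 33: no left child.
      At 33: go right to 28.
        At 28: go left to 2.
          2 is a leaf — visit 2.
        At 28: go right to 38.
          38 is a leaf — visit 38.
        Visit 28.
      Visit 33.
    At 17: go right to 12.
      At 12: go left to 8.
        At 8: go left to 21.
          At 21: no left child.
          At 21: go right to 35.
            35 is a leaf — visit 35.
          Visit 21.
        At 8: no right child.
        Visit 8.
      At 12: go right to 24.
        At 24: go left to 1.
          At 1: go left to 11.
            11 is a leaf — visit 11.
          At 1: go right to 18.
            18 is a leaf — visit 18.
          Visit 1.
        At 24: no right child.
        Visit 24.
      Visit 12.
    Visit 17.
  At 29: go right to 23.
    At 23: go left to 27.
      27 is a leaf — visit 27.
    At 23: no right child.
    Visit 23.
  Visit 29.
At 5: no right child.
Visit 5.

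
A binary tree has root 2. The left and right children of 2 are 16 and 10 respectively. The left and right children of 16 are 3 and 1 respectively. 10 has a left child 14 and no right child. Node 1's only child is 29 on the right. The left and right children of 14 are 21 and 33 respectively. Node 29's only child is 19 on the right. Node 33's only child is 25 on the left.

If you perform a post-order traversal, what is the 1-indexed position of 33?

Post-order visits the left subtree, then the right subtree, then the node.
At 2: go left to 16.
  At 16: go left to 3.
    3 is a leaf — visit 3.
  At 16: go right to 1.
    At 1: no left child.
    At 1: go right to 29.
      At 29: no left child.
      At 29: go right to 19.
        19 is a leaf — visit 19.
      Visit 29.
    Visit 1.
  Visit 16.
At 2: go right to 10.
  At 10: go left to 14.
    At 14: go left to 21.
      21 is a leaf — visit 21.
    At 14: go right to 33.
      At 33: go left to 25.
        25 is a leaf — visit 25.
      At 33: no right child.
      Visit 33.
    Visit 14.
  At 10: no right child.
  Visit 10.
Visit 2.
Full post-order sequence: 3, 19, 29, 1, 16, 21, 25, 33, 14, 10, 2.

8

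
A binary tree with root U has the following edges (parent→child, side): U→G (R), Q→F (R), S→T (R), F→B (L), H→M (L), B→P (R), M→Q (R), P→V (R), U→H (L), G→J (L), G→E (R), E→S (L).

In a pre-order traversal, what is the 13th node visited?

T

Pre-order visits the node, then its left subtree, then its right subtree.
Visit U.
At U: go left to H.
  Visit H.
  At H: go left to M.
    Visit M.
    At M: no left child.
    At M: go right to Q.
      Visit Q.
      At Q: no left child.
      At Q: go right to F.
        Visit F.
        At F: go left to B.
          Visit B.
          At B: no left child.
          At B: go right to P.
            Visit P.
            At P: no left child.
            At P: go right to V.
              V is a leaf — visit V.
        At F: no right child.
  At H: no right child.
At U: go right to G.
  Visit G.
  At G: go left to J.
    J is a leaf — visit J.
  At G: go right to E.
    Visit E.
    At E: go left to S.
      Visit S.
      At S: no left child.
      At S: go right to T.
        T is a leaf — visit T.
    At E: no right child.
Full pre-order sequence: U, H, M, Q, F, B, P, V, G, J, E, S, T.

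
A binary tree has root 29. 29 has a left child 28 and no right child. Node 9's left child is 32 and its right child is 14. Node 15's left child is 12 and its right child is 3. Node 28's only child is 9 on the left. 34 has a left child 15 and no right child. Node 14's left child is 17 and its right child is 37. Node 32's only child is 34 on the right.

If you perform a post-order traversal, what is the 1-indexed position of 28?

Post-order visits the left subtree, then the right subtree, then the node.
At 29: go left to 28.
  At 28: go left to 9.
    At 9: go left to 32.
      At 32: no left child.
      At 32: go right to 34.
        At 34: go left to 15.
          At 15: go left to 12.
            12 is a leaf — visit 12.
          At 15: go right to 3.
            3 is a leaf — visit 3.
          Visit 15.
        At 34: no right child.
        Visit 34.
      Visit 32.
    At 9: go right to 14.
      At 14: go left to 17.
        17 is a leaf — visit 17.
      At 14: go right to 37.
        37 is a leaf — visit 37.
      Visit 14.
    Visit 9.
  At 28: no right child.
  Visit 28.
At 29: no right child.
Visit 29.
Full post-order sequence: 12, 3, 15, 34, 32, 17, 37, 14, 9, 28, 29.

10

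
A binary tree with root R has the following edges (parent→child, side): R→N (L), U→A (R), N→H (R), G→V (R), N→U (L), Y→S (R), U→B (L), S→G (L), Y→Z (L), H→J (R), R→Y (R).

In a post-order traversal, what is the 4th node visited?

J

Post-order visits the left subtree, then the right subtree, then the node.
At R: go left to N.
  At N: go left to U.
    At U: go left to B.
      B is a leaf — visit B.
    At U: go right to A.
      A is a leaf — visit A.
    Visit U.
  At N: go right to H.
    At H: no left child.
    At H: go right to J.
      J is a leaf — visit J.
    Visit H.
  Visit N.
At R: go right to Y.
  At Y: go left to Z.
    Z is a leaf — visit Z.
  At Y: go right to S.
    At S: go left to G.
      At G: no left child.
      At G: go right to V.
        V is a leaf — visit V.
      Visit G.
    At S: no right child.
    Visit S.
  Visit Y.
Visit R.
Full post-order sequence: B, A, U, J, H, N, Z, V, G, S, Y, R.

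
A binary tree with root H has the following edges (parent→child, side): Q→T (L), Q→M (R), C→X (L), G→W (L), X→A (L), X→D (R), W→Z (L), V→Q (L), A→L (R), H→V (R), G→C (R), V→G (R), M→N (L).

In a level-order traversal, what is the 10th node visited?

Level-order visits nodes level by level from the root, left to right within each level.
Level 0: H
Level 1: V
Level 2: Q, G
Level 3: T, M, W, C
Level 4: N, Z, X
Level 5: A, D
Level 6: L
Full level-order sequence: H, V, Q, G, T, M, W, C, N, Z, X, A, D, L.

Z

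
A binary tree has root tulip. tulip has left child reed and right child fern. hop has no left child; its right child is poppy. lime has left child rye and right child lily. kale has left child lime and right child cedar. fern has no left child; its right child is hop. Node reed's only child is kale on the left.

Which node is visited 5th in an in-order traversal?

In-order visits the left subtree, then the node, then the right subtree.
At tulip: go left to reed.
  At reed: go left to kale.
    At kale: go left to lime.
      At lime: go left to rye.
        rye is a leaf — visit rye.
      Visit lime.
      At lime: go right to lily.
        lily is a leaf — visit lily.
    Visit kale.
    At kale: go right to cedar.
      cedar is a leaf — visit cedar.
  Visit reed.
  At reed: no right child.
Visit tulip.
At tulip: go right to fern.
  At fern: no left child.
  Visit fern.
  At fern: go right to hop.
    At hop: no left child.
    Visit hop.
    At hop: go right to poppy.
      poppy is a leaf — visit poppy.
Full in-order sequence: rye, lime, lily, kale, cedar, reed, tulip, fern, hop, poppy.

cedar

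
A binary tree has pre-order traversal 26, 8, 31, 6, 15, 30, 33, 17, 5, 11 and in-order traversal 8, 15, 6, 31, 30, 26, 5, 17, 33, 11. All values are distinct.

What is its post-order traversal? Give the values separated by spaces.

15 6 30 31 8 5 17 11 33 26

The first element of pre-order is the root; it splits in-order into left and right subtrees.
Root 26: left subtree has 5 nodes {8, 15, 6, 31, 30}, right has 4 {5, 17, 33, 11}.
  Root 8: left subtree has 0 nodes { }, right has 4 {15, 6, 31, 30}.
    Root 31: left subtree has 2 nodes {15, 6}, right has 1 {30}.
      Root 6: left subtree has 1 node {15}, right has 0 { }.
  Root 33: left subtree has 2 nodes {5, 17}, right has 1 {11}.
    Root 17: left subtree has 1 node {5}, right has 0 { }.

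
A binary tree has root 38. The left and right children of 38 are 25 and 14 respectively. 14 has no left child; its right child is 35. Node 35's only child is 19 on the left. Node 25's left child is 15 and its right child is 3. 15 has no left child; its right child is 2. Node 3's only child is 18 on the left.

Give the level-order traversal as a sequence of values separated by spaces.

Level-order visits nodes level by level from the root, left to right within each level.
Level 0: 38
Level 1: 25, 14
Level 2: 15, 3, 35
Level 3: 2, 18, 19

38 25 14 15 3 35 2 18 19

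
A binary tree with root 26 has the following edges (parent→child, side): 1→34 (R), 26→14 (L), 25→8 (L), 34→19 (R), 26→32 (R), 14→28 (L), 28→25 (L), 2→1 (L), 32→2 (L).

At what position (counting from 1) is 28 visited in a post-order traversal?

3

Post-order visits the left subtree, then the right subtree, then the node.
At 26: go left to 14.
  At 14: go left to 28.
    At 28: go left to 25.
      At 25: go left to 8.
        8 is a leaf — visit 8.
      At 25: no right child.
      Visit 25.
    At 28: no right child.
    Visit 28.
  At 14: no right child.
  Visit 14.
At 26: go right to 32.
  At 32: go left to 2.
    At 2: go left to 1.
      At 1: no left child.
      At 1: go right to 34.
        At 34: no left child.
        At 34: go right to 19.
          19 is a leaf — visit 19.
        Visit 34.
      Visit 1.
    At 2: no right child.
    Visit 2.
  At 32: no right child.
  Visit 32.
Visit 26.
Full post-order sequence: 8, 25, 28, 14, 19, 34, 1, 2, 32, 26.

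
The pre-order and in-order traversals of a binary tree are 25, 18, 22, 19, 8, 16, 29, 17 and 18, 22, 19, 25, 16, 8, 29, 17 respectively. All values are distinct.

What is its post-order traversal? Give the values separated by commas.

The first element of pre-order is the root; it splits in-order into left and right subtrees.
Root 25: left subtree has 3 nodes {18, 22, 19}, right has 4 {16, 8, 29, 17}.
  Root 18: left subtree has 0 nodes { }, right has 2 {22, 19}.
    Root 22: left subtree has 0 nodes { }, right has 1 {19}.
  Root 8: left subtree has 1 node {16}, right has 2 {29, 17}.
    Root 29: left subtree has 0 nodes { }, right has 1 {17}.

19, 22, 18, 16, 17, 29, 8, 25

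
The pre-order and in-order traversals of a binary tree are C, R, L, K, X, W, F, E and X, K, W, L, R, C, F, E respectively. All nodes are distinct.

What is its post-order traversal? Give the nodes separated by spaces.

X W K L R E F C

The first element of pre-order is the root; it splits in-order into left and right subtrees.
Root C: left subtree has 5 nodes {X, K, W, L, R}, right has 2 {F, E}.
  Root R: left subtree has 4 nodes {X, K, W, L}, right has 0 { }.
    Root L: left subtree has 3 nodes {X, K, W}, right has 0 { }.
      Root K: left subtree has 1 node {X}, right has 1 {W}.
  Root F: left subtree has 0 nodes { }, right has 1 {E}.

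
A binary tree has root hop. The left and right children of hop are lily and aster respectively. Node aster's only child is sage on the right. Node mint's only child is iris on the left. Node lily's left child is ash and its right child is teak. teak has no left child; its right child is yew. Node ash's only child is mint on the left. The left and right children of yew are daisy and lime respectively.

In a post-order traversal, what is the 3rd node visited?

ash

Post-order visits the left subtree, then the right subtree, then the node.
At hop: go left to lily.
  At lily: go left to ash.
    At ash: go left to mint.
      At mint: go left to iris.
        iris is a leaf — visit iris.
      At mint: no right child.
      Visit mint.
    At ash: no right child.
    Visit ash.
  At lily: go right to teak.
    At teak: no left child.
    At teak: go right to yew.
      At yew: go left to daisy.
        daisy is a leaf — visit daisy.
      At yew: go right to lime.
        lime is a leaf — visit lime.
      Visit yew.
    Visit teak.
  Visit lily.
At hop: go right to aster.
  At aster: no left child.
  At aster: go right to sage.
    sage is a leaf — visit sage.
  Visit aster.
Visit hop.
Full post-order sequence: iris, mint, ash, daisy, lime, yew, teak, lily, sage, aster, hop.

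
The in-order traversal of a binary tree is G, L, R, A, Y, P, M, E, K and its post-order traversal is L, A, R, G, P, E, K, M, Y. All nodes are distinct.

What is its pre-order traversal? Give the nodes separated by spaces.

The last element of post-order is the root; it splits in-order into left and right subtrees.
Root Y: left subtree has 4 nodes {G, L, R, A}, right has 4 {P, M, E, K}.
  Root G: left subtree has 0 nodes { }, right has 3 {L, R, A}.
    Root R: left subtree has 1 node {L}, right has 1 {A}.
  Root M: left subtree has 1 node {P}, right has 2 {E, K}.
    Root K: left subtree has 1 node {E}, right has 0 { }.

Y G R L A M P K E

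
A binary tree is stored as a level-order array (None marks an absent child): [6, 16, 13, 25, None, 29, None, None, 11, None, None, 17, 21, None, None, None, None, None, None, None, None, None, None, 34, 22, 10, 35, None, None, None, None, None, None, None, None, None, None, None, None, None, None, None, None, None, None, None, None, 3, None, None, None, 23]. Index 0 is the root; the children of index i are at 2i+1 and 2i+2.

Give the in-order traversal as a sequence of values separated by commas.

25, 11, 16, 6, 3, 34, 17, 22, 29, 23, 10, 21, 35, 13

In-order visits the left subtree, then the node, then the right subtree.
At 6: go left to 16.
  At 16: go left to 25.
    At 25: no left child.
    Visit 25.
    At 25: go right to 11.
      11 is a leaf — visit 11.
  Visit 16.
  At 16: no right child.
Visit 6.
At 6: go right to 13.
  At 13: go left to 29.
    At 29: go left to 17.
      At 17: go left to 34.
        At 34: go left to 3.
          3 is a leaf — visit 3.
        Visit 34.
        At 34: no right child.
      Visit 17.
      At 17: go right to 22.
        22 is a leaf — visit 22.
    Visit 29.
    At 29: go right to 21.
      At 21: go left to 10.
        At 10: go left to 23.
          23 is a leaf — visit 23.
        Visit 10.
        At 10: no right child.
      Visit 21.
      At 21: go right to 35.
        35 is a leaf — visit 35.
  Visit 13.
  At 13: no right child.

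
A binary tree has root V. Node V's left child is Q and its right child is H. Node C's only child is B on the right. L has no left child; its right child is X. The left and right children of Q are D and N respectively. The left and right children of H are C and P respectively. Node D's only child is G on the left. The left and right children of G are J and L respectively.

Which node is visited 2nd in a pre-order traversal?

Pre-order visits the node, then its left subtree, then its right subtree.
Visit V.
At V: go left to Q.
  Visit Q.
  At Q: go left to D.
    Visit D.
    At D: go left to G.
      Visit G.
      At G: go left to J.
        J is a leaf — visit J.
      At G: go right to L.
        Visit L.
        At L: no left child.
        At L: go right to X.
          X is a leaf — visit X.
    At D: no right child.
  At Q: go right to N.
    N is a leaf — visit N.
At V: go right to H.
  Visit H.
  At H: go left to C.
    Visit C.
    At C: no left child.
    At C: go right to B.
      B is a leaf — visit B.
  At H: go right to P.
    P is a leaf — visit P.
Full pre-order sequence: V, Q, D, G, J, L, X, N, H, C, B, P.

Q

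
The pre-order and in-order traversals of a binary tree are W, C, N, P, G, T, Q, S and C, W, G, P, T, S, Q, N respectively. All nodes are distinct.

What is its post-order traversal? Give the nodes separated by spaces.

C G S Q T P N W

The first element of pre-order is the root; it splits in-order into left and right subtrees.
Root W: left subtree has 1 node {C}, right has 6 {G, P, T, S, Q, N}.
  Root N: left subtree has 5 nodes {G, P, T, S, Q}, right has 0 { }.
    Root P: left subtree has 1 node {G}, right has 3 {T, S, Q}.
      Root T: left subtree has 0 nodes { }, right has 2 {S, Q}.
        Root Q: left subtree has 1 node {S}, right has 0 { }.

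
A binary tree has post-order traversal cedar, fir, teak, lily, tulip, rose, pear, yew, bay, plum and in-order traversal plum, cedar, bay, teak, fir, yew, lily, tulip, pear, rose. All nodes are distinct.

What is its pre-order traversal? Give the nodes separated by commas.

plum, bay, cedar, yew, teak, fir, pear, tulip, lily, rose

The last element of post-order is the root; it splits in-order into left and right subtrees.
Root plum: left subtree has 0 nodes { }, right has 9 {cedar, bay, teak, fir, yew, lily, tulip, pear, rose}.
  Root bay: left subtree has 1 node {cedar}, right has 7 {teak, fir, yew, lily, tulip, pear, rose}.
    Root yew: left subtree has 2 nodes {teak, fir}, right has 4 {lily, tulip, pear, rose}.
      Root teak: left subtree has 0 nodes { }, right has 1 {fir}.
      Root pear: left subtree has 2 nodes {lily, tulip}, right has 1 {rose}.
        Root tulip: left subtree has 1 node {lily}, right has 0 { }.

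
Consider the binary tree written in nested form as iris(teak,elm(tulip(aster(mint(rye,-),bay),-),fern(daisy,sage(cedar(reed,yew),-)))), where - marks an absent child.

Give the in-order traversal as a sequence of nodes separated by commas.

teak, iris, rye, mint, aster, bay, tulip, elm, daisy, fern, reed, cedar, yew, sage

In-order visits the left subtree, then the node, then the right subtree.
At iris: go left to teak.
  teak is a leaf — visit teak.
Visit iris.
At iris: go right to elm.
  At elm: go left to tulip.
    At tulip: go left to aster.
      At aster: go left to mint.
        At mint: go left to rye.
          rye is a leaf — visit rye.
        Visit mint.
        At mint: no right child.
      Visit aster.
      At aster: go right to bay.
        bay is a leaf — visit bay.
    Visit tulip.
    At tulip: no right child.
  Visit elm.
  At elm: go right to fern.
    At fern: go left to daisy.
      daisy is a leaf — visit daisy.
    Visit fern.
    At fern: go right to sage.
      At sage: go left to cedar.
        At cedar: go left to reed.
          reed is a leaf — visit reed.
        Visit cedar.
        At cedar: go right to yew.
          yew is a leaf — visit yew.
      Visit sage.
      At sage: no right child.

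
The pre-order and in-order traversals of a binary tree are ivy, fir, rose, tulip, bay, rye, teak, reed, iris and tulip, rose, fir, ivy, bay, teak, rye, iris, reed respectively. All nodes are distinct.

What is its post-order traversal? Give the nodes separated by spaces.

tulip rose fir teak iris reed rye bay ivy

The first element of pre-order is the root; it splits in-order into left and right subtrees.
Root ivy: left subtree has 3 nodes {tulip, rose, fir}, right has 5 {bay, teak, rye, iris, reed}.
  Root fir: left subtree has 2 nodes {tulip, rose}, right has 0 { }.
    Root rose: left subtree has 1 node {tulip}, right has 0 { }.
  Root bay: left subtree has 0 nodes { }, right has 4 {teak, rye, iris, reed}.
    Root rye: left subtree has 1 node {teak}, right has 2 {iris, reed}.
      Root reed: left subtree has 1 node {iris}, right has 0 { }.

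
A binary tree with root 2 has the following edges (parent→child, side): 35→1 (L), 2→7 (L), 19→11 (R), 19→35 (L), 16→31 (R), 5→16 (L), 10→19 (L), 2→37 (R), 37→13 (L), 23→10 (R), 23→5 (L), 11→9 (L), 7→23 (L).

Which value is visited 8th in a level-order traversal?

Level-order visits nodes level by level from the root, left to right within each level.
Level 0: 2
Level 1: 7, 37
Level 2: 23, 13
Level 3: 5, 10
Level 4: 16, 19
Level 5: 31, 35, 11
Level 6: 1, 9
Full level-order sequence: 2, 7, 37, 23, 13, 5, 10, 16, 19, 31, 35, 11, 1, 9.

16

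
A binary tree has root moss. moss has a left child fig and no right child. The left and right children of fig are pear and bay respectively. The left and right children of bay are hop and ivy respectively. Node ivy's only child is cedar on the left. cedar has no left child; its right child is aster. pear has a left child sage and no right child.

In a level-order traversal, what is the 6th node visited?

hop

Level-order visits nodes level by level from the root, left to right within each level.
Level 0: moss
Level 1: fig
Level 2: pear, bay
Level 3: sage, hop, ivy
Level 4: cedar
Level 5: aster
Full level-order sequence: moss, fig, pear, bay, sage, hop, ivy, cedar, aster.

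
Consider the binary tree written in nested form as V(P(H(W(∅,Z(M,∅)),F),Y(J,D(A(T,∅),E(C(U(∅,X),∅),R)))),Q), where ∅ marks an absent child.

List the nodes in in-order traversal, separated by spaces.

W M Z H F P J Y T A D U X C E R V Q

In-order visits the left subtree, then the node, then the right subtree.
At V: go left to P.
  At P: go left to H.
    At H: go left to W.
      At W: no left child.
      Visit W.
      At W: go right to Z.
        At Z: go left to M.
          M is a leaf — visit M.
        Visit Z.
        At Z: no right child.
    Visit H.
    At H: go right to F.
      F is a leaf — visit F.
  Visit P.
  At P: go right to Y.
    At Y: go left to J.
      J is a leaf — visit J.
    Visit Y.
    At Y: go right to D.
      At D: go left to A.
        At A: go left to T.
          T is a leaf — visit T.
        Visit A.
        At A: no right child.
      Visit D.
      At D: go right to E.
        At E: go left to C.
          At C: go left to U.
            At U: no left child.
            Visit U.
            At U: go right to X.
              X is a leaf — visit X.
          Visit C.
          At C: no right child.
        Visit E.
        At E: go right to R.
          R is a leaf — visit R.
Visit V.
At V: go right to Q.
  Q is a leaf — visit Q.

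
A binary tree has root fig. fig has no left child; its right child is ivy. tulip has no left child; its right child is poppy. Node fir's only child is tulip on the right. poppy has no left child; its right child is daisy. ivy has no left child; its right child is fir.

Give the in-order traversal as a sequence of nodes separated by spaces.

In-order visits the left subtree, then the node, then the right subtree.
At fig: no left child.
Visit fig.
At fig: go right to ivy.
  At ivy: no left child.
  Visit ivy.
  At ivy: go right to fir.
    At fir: no left child.
    Visit fir.
    At fir: go right to tulip.
      At tulip: no left child.
      Visit tulip.
      At tulip: go right to poppy.
        At poppy: no left child.
        Visit poppy.
        At poppy: go right to daisy.
          daisy is a leaf — visit daisy.

fig ivy fir tulip poppy daisy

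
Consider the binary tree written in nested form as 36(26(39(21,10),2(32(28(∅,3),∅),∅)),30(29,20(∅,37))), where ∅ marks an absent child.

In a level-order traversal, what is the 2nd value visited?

Level-order visits nodes level by level from the root, left to right within each level.
Level 0: 36
Level 1: 26, 30
Level 2: 39, 2, 29, 20
Level 3: 21, 10, 32, 37
Level 4: 28
Level 5: 3
Full level-order sequence: 36, 26, 30, 39, 2, 29, 20, 21, 10, 32, 37, 28, 3.

26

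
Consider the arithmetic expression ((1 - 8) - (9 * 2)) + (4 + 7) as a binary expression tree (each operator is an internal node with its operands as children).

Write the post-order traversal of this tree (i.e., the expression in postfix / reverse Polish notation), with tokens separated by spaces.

Post-order on an expression tree gives postfix notation: for each operator, emit left operand, right operand, then the operator.

1 8 - 9 2 * - 4 7 + +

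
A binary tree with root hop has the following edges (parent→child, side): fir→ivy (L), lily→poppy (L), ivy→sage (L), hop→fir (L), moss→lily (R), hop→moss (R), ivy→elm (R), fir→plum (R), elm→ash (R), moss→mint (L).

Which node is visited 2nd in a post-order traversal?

ash

Post-order visits the left subtree, then the right subtree, then the node.
At hop: go left to fir.
  At fir: go left to ivy.
    At ivy: go left to sage.
      sage is a leaf — visit sage.
    At ivy: go right to elm.
      At elm: no left child.
      At elm: go right to ash.
        ash is a leaf — visit ash.
      Visit elm.
    Visit ivy.
  At fir: go right to plum.
    plum is a leaf — visit plum.
  Visit fir.
At hop: go right to moss.
  At moss: go left to mint.
    mint is a leaf — visit mint.
  At moss: go right to lily.
    At lily: go left to poppy.
      poppy is a leaf — visit poppy.
    At lily: no right child.
    Visit lily.
  Visit moss.
Visit hop.
Full post-order sequence: sage, ash, elm, ivy, plum, fir, mint, poppy, lily, moss, hop.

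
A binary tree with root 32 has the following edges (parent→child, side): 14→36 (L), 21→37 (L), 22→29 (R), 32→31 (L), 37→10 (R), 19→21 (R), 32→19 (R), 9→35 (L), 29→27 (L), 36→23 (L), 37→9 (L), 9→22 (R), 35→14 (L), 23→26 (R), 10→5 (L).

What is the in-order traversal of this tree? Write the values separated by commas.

31, 32, 19, 23, 26, 36, 14, 35, 9, 22, 27, 29, 37, 5, 10, 21

In-order visits the left subtree, then the node, then the right subtree.
At 32: go left to 31.
  31 is a leaf — visit 31.
Visit 32.
At 32: go right to 19.
  At 19: no left child.
  Visit 19.
  At 19: go right to 21.
    At 21: go left to 37.
      At 37: go left to 9.
        At 9: go left to 35.
          At 35: go left to 14.
            At 14: go left to 36.
              At 36: go left to 23.
                At 23: no left child.
                Visit 23.
                At 23: go right to 26.
                  26 is a leaf — visit 26.
              Visit 36.
              At 36: no right child.
            Visit 14.
            At 14: no right child.
          Visit 35.
          At 35: no right child.
        Visit 9.
        At 9: go right to 22.
          At 22: no left child.
          Visit 22.
          At 22: go right to 29.
            At 29: go left to 27.
              27 is a leaf — visit 27.
            Visit 29.
            At 29: no right child.
      Visit 37.
      At 37: go right to 10.
        At 10: go left to 5.
          5 is a leaf — visit 5.
        Visit 10.
        At 10: no right child.
    Visit 21.
    At 21: no right child.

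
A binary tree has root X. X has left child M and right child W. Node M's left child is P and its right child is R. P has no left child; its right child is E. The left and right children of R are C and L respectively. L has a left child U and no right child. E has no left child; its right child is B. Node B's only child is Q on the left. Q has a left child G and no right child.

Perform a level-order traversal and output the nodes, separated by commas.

Level-order visits nodes level by level from the root, left to right within each level.
Level 0: X
Level 1: M, W
Level 2: P, R
Level 3: E, C, L
Level 4: B, U
Level 5: Q
Level 6: G

X, M, W, P, R, E, C, L, B, U, Q, G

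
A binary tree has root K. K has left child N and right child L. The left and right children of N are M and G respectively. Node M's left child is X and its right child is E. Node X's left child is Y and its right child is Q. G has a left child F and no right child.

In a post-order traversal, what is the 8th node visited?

N

Post-order visits the left subtree, then the right subtree, then the node.
At K: go left to N.
  At N: go left to M.
    At M: go left to X.
      At X: go left to Y.
        Y is a leaf — visit Y.
      At X: go right to Q.
        Q is a leaf — visit Q.
      Visit X.
    At M: go right to E.
      E is a leaf — visit E.
    Visit M.
  At N: go right to G.
    At G: go left to F.
      F is a leaf — visit F.
    At G: no right child.
    Visit G.
  Visit N.
At K: go right to L.
  L is a leaf — visit L.
Visit K.
Full post-order sequence: Y, Q, X, E, M, F, G, N, L, K.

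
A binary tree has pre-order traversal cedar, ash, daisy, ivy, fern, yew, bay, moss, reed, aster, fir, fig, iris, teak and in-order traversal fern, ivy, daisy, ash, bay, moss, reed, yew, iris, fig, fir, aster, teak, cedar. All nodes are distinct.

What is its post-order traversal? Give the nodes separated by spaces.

The first element of pre-order is the root; it splits in-order into left and right subtrees.
Root cedar: left subtree has 13 nodes {fern, ivy, daisy, ash, bay, moss, reed, yew, iris, fig, fir, aster, teak}, right has 0 { }.
  Root ash: left subtree has 3 nodes {fern, ivy, daisy}, right has 9 {bay, moss, reed, yew, iris, fig, fir, aster, teak}.
    Root daisy: left subtree has 2 nodes {fern, ivy}, right has 0 { }.
      Root ivy: left subtree has 1 node {fern}, right has 0 { }.
    Root yew: left subtree has 3 nodes {bay, moss, reed}, right has 5 {iris, fig, fir, aster, teak}.
      Root bay: left subtree has 0 nodes { }, right has 2 {moss, reed}.
        Root moss: left subtree has 0 nodes { }, right has 1 {reed}.
      Root aster: left subtree has 3 nodes {iris, fig, fir}, right has 1 {teak}.
        Root fir: left subtree has 2 nodes {iris, fig}, right has 0 { }.
          Root fig: left subtree has 1 node {iris}, right has 0 { }.

fern ivy daisy reed moss bay iris fig fir teak aster yew ash cedar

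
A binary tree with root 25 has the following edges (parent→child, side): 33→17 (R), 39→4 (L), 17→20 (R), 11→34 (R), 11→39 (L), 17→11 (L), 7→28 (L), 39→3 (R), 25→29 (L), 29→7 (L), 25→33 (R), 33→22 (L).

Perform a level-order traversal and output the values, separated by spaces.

25 29 33 7 22 17 28 11 20 39 34 4 3

Level-order visits nodes level by level from the root, left to right within each level.
Level 0: 25
Level 1: 29, 33
Level 2: 7, 22, 17
Level 3: 28, 11, 20
Level 4: 39, 34
Level 5: 4, 3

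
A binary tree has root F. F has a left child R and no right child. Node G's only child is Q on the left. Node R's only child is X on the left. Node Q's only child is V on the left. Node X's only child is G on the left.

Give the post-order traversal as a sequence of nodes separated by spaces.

Post-order visits the left subtree, then the right subtree, then the node.
At F: go left to R.
  At R: go left to X.
    At X: go left to G.
      At G: go left to Q.
        At Q: go left to V.
          V is a leaf — visit V.
        At Q: no right child.
        Visit Q.
      At G: no right child.
      Visit G.
    At X: no right child.
    Visit X.
  At R: no right child.
  Visit R.
At F: no right child.
Visit F.

V Q G X R F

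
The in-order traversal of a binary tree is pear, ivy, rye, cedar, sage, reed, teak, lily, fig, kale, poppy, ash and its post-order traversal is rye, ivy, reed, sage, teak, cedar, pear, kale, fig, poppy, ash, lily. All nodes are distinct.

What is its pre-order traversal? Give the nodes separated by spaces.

lily pear cedar ivy rye teak sage reed ash poppy fig kale

The last element of post-order is the root; it splits in-order into left and right subtrees.
Root lily: left subtree has 7 nodes {pear, ivy, rye, cedar, sage, reed, teak}, right has 4 {fig, kale, poppy, ash}.
  Root pear: left subtree has 0 nodes { }, right has 6 {ivy, rye, cedar, sage, reed, teak}.
    Root cedar: left subtree has 2 nodes {ivy, rye}, right has 3 {sage, reed, teak}.
      Root ivy: left subtree has 0 nodes { }, right has 1 {rye}.
      Root teak: left subtree has 2 nodes {sage, reed}, right has 0 { }.
        Root sage: left subtree has 0 nodes { }, right has 1 {reed}.
  Root ash: left subtree has 3 nodes {fig, kale, poppy}, right has 0 { }.
    Root poppy: left subtree has 2 nodes {fig, kale}, right has 0 { }.
      Root fig: left subtree has 0 nodes { }, right has 1 {kale}.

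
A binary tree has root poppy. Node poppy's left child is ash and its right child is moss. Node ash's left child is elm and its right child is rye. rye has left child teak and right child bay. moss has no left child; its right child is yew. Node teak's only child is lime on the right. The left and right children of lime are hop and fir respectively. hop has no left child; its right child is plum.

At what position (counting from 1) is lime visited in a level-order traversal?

Level-order visits nodes level by level from the root, left to right within each level.
Level 0: poppy
Level 1: ash, moss
Level 2: elm, rye, yew
Level 3: teak, bay
Level 4: lime
Level 5: hop, fir
Level 6: plum
Full level-order sequence: poppy, ash, moss, elm, rye, yew, teak, bay, lime, hop, fir, plum.

9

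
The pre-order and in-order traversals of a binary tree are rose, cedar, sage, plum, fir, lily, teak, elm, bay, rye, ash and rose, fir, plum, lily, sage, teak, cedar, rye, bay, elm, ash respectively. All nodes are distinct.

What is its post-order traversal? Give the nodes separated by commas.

The first element of pre-order is the root; it splits in-order into left and right subtrees.
Root rose: left subtree has 0 nodes { }, right has 10 {fir, plum, lily, sage, teak, cedar, rye, bay, elm, ash}.
  Root cedar: left subtree has 5 nodes {fir, plum, lily, sage, teak}, right has 4 {rye, bay, elm, ash}.
    Root sage: left subtree has 3 nodes {fir, plum, lily}, right has 1 {teak}.
      Root plum: left subtree has 1 node {fir}, right has 1 {lily}.
    Root elm: left subtree has 2 nodes {rye, bay}, right has 1 {ash}.
      Root bay: left subtree has 1 node {rye}, right has 0 { }.

fir, lily, plum, teak, sage, rye, bay, ash, elm, cedar, rose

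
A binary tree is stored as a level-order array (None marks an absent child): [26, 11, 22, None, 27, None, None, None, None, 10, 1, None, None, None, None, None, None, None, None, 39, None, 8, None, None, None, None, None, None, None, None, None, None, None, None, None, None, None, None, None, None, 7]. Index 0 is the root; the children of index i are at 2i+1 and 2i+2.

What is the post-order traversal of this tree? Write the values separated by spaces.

Post-order visits the left subtree, then the right subtree, then the node.
At 26: go left to 11.
  At 11: no left child.
  At 11: go right to 27.
    At 27: go left to 10.
      At 10: go left to 39.
        At 39: no left child.
        At 39: go right to 7.
          7 is a leaf — visit 7.
        Visit 39.
      At 10: no right child.
      Visit 10.
    At 27: go right to 1.
      At 1: go left to 8.
        8 is a leaf — visit 8.
      At 1: no right child.
      Visit 1.
    Visit 27.
  Visit 11.
At 26: go right to 22.
  22 is a leaf — visit 22.
Visit 26.

7 39 10 8 1 27 11 22 26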